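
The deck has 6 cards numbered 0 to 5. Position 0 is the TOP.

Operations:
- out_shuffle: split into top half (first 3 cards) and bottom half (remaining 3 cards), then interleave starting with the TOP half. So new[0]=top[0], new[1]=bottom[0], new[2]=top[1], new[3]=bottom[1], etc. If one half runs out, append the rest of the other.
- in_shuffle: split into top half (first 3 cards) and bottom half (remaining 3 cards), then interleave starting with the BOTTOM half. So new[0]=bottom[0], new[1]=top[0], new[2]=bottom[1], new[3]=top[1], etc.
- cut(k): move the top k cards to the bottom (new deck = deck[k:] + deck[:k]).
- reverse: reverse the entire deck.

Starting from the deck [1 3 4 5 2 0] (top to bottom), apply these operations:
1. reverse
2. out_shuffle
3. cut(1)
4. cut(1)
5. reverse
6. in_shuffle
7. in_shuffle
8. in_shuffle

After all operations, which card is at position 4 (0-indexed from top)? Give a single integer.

Answer: 3

Derivation:
After op 1 (reverse): [0 2 5 4 3 1]
After op 2 (out_shuffle): [0 4 2 3 5 1]
After op 3 (cut(1)): [4 2 3 5 1 0]
After op 4 (cut(1)): [2 3 5 1 0 4]
After op 5 (reverse): [4 0 1 5 3 2]
After op 6 (in_shuffle): [5 4 3 0 2 1]
After op 7 (in_shuffle): [0 5 2 4 1 3]
After op 8 (in_shuffle): [4 0 1 5 3 2]
Position 4: card 3.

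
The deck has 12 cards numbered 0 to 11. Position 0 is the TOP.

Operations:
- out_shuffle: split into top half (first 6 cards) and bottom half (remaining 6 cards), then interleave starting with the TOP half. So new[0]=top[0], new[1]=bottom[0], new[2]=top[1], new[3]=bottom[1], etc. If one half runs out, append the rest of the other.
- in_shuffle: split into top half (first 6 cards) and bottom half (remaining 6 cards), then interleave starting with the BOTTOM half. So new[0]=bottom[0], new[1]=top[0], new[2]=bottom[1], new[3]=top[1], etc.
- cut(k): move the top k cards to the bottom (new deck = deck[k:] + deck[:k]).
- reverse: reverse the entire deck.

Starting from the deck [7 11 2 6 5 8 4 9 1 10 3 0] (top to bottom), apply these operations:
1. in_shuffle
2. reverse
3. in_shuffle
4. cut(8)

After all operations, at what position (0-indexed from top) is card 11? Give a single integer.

After op 1 (in_shuffle): [4 7 9 11 1 2 10 6 3 5 0 8]
After op 2 (reverse): [8 0 5 3 6 10 2 1 11 9 7 4]
After op 3 (in_shuffle): [2 8 1 0 11 5 9 3 7 6 4 10]
After op 4 (cut(8)): [7 6 4 10 2 8 1 0 11 5 9 3]
Card 11 is at position 8.

Answer: 8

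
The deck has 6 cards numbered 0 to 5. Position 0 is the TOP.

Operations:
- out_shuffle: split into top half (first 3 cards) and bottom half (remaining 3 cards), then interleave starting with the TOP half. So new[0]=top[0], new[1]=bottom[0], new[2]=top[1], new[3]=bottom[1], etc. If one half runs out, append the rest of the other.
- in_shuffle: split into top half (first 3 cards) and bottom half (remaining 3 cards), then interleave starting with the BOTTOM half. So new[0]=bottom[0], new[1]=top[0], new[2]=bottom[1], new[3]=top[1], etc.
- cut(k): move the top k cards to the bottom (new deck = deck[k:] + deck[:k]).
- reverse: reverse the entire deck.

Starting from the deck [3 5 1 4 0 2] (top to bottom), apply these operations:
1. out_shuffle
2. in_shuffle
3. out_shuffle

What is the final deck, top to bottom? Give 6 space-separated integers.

Answer: 0 4 3 2 1 5

Derivation:
After op 1 (out_shuffle): [3 4 5 0 1 2]
After op 2 (in_shuffle): [0 3 1 4 2 5]
After op 3 (out_shuffle): [0 4 3 2 1 5]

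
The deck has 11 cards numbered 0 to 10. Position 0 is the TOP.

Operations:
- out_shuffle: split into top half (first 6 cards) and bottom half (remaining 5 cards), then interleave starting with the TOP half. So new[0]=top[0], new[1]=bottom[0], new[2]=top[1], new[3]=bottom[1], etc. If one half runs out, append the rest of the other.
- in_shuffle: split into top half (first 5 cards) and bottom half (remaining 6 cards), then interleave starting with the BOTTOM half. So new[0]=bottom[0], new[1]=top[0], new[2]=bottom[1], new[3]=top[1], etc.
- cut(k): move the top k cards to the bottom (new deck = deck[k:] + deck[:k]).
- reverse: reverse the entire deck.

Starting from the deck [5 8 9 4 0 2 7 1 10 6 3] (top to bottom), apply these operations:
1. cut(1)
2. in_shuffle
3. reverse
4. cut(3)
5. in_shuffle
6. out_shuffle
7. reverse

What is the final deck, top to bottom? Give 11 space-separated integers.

After op 1 (cut(1)): [8 9 4 0 2 7 1 10 6 3 5]
After op 2 (in_shuffle): [7 8 1 9 10 4 6 0 3 2 5]
After op 3 (reverse): [5 2 3 0 6 4 10 9 1 8 7]
After op 4 (cut(3)): [0 6 4 10 9 1 8 7 5 2 3]
After op 5 (in_shuffle): [1 0 8 6 7 4 5 10 2 9 3]
After op 6 (out_shuffle): [1 5 0 10 8 2 6 9 7 3 4]
After op 7 (reverse): [4 3 7 9 6 2 8 10 0 5 1]

Answer: 4 3 7 9 6 2 8 10 0 5 1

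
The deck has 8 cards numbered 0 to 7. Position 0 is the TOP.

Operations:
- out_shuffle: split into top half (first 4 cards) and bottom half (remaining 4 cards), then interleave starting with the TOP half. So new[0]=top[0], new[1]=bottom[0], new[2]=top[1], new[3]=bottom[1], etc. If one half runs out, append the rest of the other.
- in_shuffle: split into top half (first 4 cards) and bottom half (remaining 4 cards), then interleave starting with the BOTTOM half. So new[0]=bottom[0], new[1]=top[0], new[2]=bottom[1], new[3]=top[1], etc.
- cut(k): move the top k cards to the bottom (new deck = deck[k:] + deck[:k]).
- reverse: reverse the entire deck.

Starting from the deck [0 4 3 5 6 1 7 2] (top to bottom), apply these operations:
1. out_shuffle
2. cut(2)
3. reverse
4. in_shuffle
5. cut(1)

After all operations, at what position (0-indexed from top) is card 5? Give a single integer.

Answer: 6

Derivation:
After op 1 (out_shuffle): [0 6 4 1 3 7 5 2]
After op 2 (cut(2)): [4 1 3 7 5 2 0 6]
After op 3 (reverse): [6 0 2 5 7 3 1 4]
After op 4 (in_shuffle): [7 6 3 0 1 2 4 5]
After op 5 (cut(1)): [6 3 0 1 2 4 5 7]
Card 5 is at position 6.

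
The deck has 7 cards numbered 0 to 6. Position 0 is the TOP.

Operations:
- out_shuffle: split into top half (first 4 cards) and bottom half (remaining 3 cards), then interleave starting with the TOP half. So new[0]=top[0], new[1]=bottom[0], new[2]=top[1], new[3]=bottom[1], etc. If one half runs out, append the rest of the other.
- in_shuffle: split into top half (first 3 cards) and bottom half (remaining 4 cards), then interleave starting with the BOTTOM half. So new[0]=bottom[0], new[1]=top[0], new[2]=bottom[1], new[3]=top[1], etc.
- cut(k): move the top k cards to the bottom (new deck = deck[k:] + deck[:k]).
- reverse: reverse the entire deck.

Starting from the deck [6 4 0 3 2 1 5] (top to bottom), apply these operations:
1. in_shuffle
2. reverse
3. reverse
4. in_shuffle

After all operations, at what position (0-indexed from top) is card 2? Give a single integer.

After op 1 (in_shuffle): [3 6 2 4 1 0 5]
After op 2 (reverse): [5 0 1 4 2 6 3]
After op 3 (reverse): [3 6 2 4 1 0 5]
After op 4 (in_shuffle): [4 3 1 6 0 2 5]
Card 2 is at position 5.

Answer: 5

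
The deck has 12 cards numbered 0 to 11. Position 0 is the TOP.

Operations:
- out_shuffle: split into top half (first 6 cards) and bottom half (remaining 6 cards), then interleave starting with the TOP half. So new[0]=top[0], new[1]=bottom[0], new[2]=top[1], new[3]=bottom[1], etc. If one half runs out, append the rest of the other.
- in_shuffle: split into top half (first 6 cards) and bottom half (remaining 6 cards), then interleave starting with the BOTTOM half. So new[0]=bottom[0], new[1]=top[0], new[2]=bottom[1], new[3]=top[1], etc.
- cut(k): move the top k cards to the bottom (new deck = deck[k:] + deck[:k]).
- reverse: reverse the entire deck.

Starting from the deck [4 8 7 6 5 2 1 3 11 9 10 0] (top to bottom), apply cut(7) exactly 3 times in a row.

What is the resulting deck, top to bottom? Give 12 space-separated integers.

Answer: 9 10 0 4 8 7 6 5 2 1 3 11

Derivation:
After op 1 (cut(7)): [3 11 9 10 0 4 8 7 6 5 2 1]
After op 2 (cut(7)): [7 6 5 2 1 3 11 9 10 0 4 8]
After op 3 (cut(7)): [9 10 0 4 8 7 6 5 2 1 3 11]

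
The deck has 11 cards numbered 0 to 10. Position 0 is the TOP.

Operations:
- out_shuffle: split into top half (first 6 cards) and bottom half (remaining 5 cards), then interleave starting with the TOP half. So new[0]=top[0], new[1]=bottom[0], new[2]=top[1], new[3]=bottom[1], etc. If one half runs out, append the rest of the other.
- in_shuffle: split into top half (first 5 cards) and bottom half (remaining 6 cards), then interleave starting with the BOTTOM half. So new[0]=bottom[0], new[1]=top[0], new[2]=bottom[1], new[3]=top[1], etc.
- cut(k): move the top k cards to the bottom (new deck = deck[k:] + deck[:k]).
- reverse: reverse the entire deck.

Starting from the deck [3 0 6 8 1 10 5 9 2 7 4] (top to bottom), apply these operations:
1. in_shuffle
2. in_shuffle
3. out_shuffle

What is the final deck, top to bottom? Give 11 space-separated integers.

Answer: 6 7 10 0 2 1 3 9 8 4 5

Derivation:
After op 1 (in_shuffle): [10 3 5 0 9 6 2 8 7 1 4]
After op 2 (in_shuffle): [6 10 2 3 8 5 7 0 1 9 4]
After op 3 (out_shuffle): [6 7 10 0 2 1 3 9 8 4 5]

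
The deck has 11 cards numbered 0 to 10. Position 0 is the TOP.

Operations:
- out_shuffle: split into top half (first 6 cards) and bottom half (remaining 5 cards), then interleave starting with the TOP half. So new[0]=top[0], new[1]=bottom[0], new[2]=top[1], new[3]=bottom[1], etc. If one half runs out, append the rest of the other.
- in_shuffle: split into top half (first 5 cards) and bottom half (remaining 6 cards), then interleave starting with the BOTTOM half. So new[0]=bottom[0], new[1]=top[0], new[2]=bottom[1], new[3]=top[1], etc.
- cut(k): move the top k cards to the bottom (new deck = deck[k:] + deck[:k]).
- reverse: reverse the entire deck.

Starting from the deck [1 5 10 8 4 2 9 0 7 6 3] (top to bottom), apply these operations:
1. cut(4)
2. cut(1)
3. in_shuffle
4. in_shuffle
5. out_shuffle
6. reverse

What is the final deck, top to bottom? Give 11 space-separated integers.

Answer: 1 4 7 5 2 6 10 9 3 8 0

Derivation:
After op 1 (cut(4)): [4 2 9 0 7 6 3 1 5 10 8]
After op 2 (cut(1)): [2 9 0 7 6 3 1 5 10 8 4]
After op 3 (in_shuffle): [3 2 1 9 5 0 10 7 8 6 4]
After op 4 (in_shuffle): [0 3 10 2 7 1 8 9 6 5 4]
After op 5 (out_shuffle): [0 8 3 9 10 6 2 5 7 4 1]
After op 6 (reverse): [1 4 7 5 2 6 10 9 3 8 0]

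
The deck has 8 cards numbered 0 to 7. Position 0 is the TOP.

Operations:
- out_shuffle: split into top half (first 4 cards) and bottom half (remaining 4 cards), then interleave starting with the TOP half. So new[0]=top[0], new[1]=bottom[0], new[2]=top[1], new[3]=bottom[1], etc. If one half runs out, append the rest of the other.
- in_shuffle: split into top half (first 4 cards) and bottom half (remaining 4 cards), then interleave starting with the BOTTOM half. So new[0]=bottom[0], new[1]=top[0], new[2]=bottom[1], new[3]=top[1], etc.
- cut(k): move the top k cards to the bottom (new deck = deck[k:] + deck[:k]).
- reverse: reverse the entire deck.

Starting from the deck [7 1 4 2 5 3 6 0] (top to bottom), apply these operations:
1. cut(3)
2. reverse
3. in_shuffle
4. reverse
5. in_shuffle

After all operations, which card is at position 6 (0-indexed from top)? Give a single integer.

Answer: 6

Derivation:
After op 1 (cut(3)): [2 5 3 6 0 7 1 4]
After op 2 (reverse): [4 1 7 0 6 3 5 2]
After op 3 (in_shuffle): [6 4 3 1 5 7 2 0]
After op 4 (reverse): [0 2 7 5 1 3 4 6]
After op 5 (in_shuffle): [1 0 3 2 4 7 6 5]
Position 6: card 6.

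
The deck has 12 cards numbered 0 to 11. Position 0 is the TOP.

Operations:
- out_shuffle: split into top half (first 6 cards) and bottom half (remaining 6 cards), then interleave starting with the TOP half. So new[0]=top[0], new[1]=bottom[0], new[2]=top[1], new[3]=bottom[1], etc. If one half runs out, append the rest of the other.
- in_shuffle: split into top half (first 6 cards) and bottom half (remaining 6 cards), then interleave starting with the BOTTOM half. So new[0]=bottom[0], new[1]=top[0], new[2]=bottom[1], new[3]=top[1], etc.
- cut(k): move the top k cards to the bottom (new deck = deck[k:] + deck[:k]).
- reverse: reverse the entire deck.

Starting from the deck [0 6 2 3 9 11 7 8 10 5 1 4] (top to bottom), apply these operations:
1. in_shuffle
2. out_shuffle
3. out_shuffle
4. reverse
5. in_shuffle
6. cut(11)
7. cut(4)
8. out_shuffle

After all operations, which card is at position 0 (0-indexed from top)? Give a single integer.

Answer: 1

Derivation:
After op 1 (in_shuffle): [7 0 8 6 10 2 5 3 1 9 4 11]
After op 2 (out_shuffle): [7 5 0 3 8 1 6 9 10 4 2 11]
After op 3 (out_shuffle): [7 6 5 9 0 10 3 4 8 2 1 11]
After op 4 (reverse): [11 1 2 8 4 3 10 0 9 5 6 7]
After op 5 (in_shuffle): [10 11 0 1 9 2 5 8 6 4 7 3]
After op 6 (cut(11)): [3 10 11 0 1 9 2 5 8 6 4 7]
After op 7 (cut(4)): [1 9 2 5 8 6 4 7 3 10 11 0]
After op 8 (out_shuffle): [1 4 9 7 2 3 5 10 8 11 6 0]
Position 0: card 1.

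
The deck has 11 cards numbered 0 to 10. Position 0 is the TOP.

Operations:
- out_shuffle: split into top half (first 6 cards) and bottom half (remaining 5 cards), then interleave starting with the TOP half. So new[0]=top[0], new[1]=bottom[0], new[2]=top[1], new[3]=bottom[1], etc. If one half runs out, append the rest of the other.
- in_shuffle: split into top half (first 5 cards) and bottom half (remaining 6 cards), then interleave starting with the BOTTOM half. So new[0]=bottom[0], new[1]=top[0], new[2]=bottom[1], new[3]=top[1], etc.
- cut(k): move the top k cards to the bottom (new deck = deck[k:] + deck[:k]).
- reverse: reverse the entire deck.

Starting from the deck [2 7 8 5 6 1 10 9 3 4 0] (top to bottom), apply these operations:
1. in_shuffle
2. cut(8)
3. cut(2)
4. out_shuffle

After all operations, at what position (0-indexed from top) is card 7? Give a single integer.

Answer: 8

Derivation:
After op 1 (in_shuffle): [1 2 10 7 9 8 3 5 4 6 0]
After op 2 (cut(8)): [4 6 0 1 2 10 7 9 8 3 5]
After op 3 (cut(2)): [0 1 2 10 7 9 8 3 5 4 6]
After op 4 (out_shuffle): [0 8 1 3 2 5 10 4 7 6 9]
Card 7 is at position 8.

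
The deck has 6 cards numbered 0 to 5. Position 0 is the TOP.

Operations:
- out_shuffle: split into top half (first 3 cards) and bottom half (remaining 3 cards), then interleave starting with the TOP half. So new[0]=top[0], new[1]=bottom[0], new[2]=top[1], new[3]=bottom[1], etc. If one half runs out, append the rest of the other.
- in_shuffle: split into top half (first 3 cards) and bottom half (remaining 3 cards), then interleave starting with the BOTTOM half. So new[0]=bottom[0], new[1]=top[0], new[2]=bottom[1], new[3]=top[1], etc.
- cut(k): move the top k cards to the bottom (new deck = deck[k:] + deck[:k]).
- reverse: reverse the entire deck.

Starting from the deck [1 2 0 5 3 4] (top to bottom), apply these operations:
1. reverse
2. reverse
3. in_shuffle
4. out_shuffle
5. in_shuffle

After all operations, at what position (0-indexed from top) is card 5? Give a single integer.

Answer: 1

Derivation:
After op 1 (reverse): [4 3 5 0 2 1]
After op 2 (reverse): [1 2 0 5 3 4]
After op 3 (in_shuffle): [5 1 3 2 4 0]
After op 4 (out_shuffle): [5 2 1 4 3 0]
After op 5 (in_shuffle): [4 5 3 2 0 1]
Card 5 is at position 1.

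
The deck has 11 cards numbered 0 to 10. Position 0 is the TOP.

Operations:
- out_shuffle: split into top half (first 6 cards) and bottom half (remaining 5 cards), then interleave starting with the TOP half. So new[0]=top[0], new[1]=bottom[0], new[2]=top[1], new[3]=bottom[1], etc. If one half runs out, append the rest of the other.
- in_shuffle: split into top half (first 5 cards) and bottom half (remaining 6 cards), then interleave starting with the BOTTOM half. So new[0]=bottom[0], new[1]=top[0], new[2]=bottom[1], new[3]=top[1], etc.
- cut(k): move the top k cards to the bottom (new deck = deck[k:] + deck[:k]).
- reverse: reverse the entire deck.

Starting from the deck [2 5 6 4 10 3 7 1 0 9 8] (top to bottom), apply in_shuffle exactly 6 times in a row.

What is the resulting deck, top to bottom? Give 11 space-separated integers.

After op 1 (in_shuffle): [3 2 7 5 1 6 0 4 9 10 8]
After op 2 (in_shuffle): [6 3 0 2 4 7 9 5 10 1 8]
After op 3 (in_shuffle): [7 6 9 3 5 0 10 2 1 4 8]
After op 4 (in_shuffle): [0 7 10 6 2 9 1 3 4 5 8]
After op 5 (in_shuffle): [9 0 1 7 3 10 4 6 5 2 8]
After op 6 (in_shuffle): [10 9 4 0 6 1 5 7 2 3 8]

Answer: 10 9 4 0 6 1 5 7 2 3 8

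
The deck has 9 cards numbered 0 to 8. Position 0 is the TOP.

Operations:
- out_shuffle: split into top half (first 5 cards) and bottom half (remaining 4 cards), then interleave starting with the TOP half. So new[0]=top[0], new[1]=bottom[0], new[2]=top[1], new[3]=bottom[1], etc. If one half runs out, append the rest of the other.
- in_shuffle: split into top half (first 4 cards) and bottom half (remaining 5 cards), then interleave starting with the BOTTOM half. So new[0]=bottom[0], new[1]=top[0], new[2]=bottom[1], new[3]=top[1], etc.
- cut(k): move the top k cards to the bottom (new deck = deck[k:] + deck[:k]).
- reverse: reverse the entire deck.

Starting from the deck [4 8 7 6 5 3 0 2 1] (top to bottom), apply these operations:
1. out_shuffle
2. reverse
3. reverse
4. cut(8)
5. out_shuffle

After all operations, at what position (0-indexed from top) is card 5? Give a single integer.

Answer: 0

Derivation:
After op 1 (out_shuffle): [4 3 8 0 7 2 6 1 5]
After op 2 (reverse): [5 1 6 2 7 0 8 3 4]
After op 3 (reverse): [4 3 8 0 7 2 6 1 5]
After op 4 (cut(8)): [5 4 3 8 0 7 2 6 1]
After op 5 (out_shuffle): [5 7 4 2 3 6 8 1 0]
Card 5 is at position 0.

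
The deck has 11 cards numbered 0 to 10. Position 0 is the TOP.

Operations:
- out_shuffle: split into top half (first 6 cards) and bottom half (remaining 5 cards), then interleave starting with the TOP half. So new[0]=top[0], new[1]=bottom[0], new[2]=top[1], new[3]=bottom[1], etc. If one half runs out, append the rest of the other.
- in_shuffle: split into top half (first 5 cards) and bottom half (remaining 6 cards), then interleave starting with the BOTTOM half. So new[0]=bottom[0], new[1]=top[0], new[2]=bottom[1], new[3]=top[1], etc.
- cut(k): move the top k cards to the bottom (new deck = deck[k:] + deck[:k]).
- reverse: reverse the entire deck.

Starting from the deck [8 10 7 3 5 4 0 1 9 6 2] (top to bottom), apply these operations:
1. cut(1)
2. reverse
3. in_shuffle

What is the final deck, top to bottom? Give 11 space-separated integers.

Answer: 0 8 4 2 5 6 3 9 7 1 10

Derivation:
After op 1 (cut(1)): [10 7 3 5 4 0 1 9 6 2 8]
After op 2 (reverse): [8 2 6 9 1 0 4 5 3 7 10]
After op 3 (in_shuffle): [0 8 4 2 5 6 3 9 7 1 10]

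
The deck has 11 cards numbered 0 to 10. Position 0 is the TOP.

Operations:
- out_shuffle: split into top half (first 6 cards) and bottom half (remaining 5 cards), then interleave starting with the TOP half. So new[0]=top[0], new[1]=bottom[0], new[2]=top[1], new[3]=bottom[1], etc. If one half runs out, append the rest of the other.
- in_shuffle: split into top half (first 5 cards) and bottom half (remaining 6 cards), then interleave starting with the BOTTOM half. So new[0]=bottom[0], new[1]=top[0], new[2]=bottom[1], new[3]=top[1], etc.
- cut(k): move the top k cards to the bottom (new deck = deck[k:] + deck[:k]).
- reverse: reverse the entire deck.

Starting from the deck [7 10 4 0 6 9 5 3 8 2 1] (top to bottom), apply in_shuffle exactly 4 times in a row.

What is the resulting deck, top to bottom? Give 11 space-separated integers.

After op 1 (in_shuffle): [9 7 5 10 3 4 8 0 2 6 1]
After op 2 (in_shuffle): [4 9 8 7 0 5 2 10 6 3 1]
After op 3 (in_shuffle): [5 4 2 9 10 8 6 7 3 0 1]
After op 4 (in_shuffle): [8 5 6 4 7 2 3 9 0 10 1]

Answer: 8 5 6 4 7 2 3 9 0 10 1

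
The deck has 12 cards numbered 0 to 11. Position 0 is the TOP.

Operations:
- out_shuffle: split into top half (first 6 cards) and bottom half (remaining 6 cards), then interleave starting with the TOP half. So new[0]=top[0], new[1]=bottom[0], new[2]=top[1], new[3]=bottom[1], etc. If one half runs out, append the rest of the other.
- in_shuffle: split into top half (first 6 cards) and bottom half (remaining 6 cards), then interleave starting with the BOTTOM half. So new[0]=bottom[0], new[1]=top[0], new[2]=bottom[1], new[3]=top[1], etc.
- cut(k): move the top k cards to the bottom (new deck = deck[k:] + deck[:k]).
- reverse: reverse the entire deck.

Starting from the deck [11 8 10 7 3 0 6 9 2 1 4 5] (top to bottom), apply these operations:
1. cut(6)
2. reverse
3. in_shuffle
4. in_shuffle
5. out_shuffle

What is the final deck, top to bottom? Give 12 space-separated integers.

After op 1 (cut(6)): [6 9 2 1 4 5 11 8 10 7 3 0]
After op 2 (reverse): [0 3 7 10 8 11 5 4 1 2 9 6]
After op 3 (in_shuffle): [5 0 4 3 1 7 2 10 9 8 6 11]
After op 4 (in_shuffle): [2 5 10 0 9 4 8 3 6 1 11 7]
After op 5 (out_shuffle): [2 8 5 3 10 6 0 1 9 11 4 7]

Answer: 2 8 5 3 10 6 0 1 9 11 4 7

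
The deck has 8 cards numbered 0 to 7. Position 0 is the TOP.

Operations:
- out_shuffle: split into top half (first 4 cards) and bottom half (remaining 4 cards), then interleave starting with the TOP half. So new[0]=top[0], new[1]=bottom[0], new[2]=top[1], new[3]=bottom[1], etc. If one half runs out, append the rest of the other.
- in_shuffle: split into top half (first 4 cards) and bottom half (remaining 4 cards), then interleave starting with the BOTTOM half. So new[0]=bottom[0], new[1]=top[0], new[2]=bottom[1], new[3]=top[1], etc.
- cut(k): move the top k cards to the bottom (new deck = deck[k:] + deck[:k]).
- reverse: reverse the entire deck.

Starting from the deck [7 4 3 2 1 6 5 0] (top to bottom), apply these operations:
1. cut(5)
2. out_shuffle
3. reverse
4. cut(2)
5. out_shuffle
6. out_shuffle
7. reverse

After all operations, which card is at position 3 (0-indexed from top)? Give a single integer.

Answer: 0

Derivation:
After op 1 (cut(5)): [6 5 0 7 4 3 2 1]
After op 2 (out_shuffle): [6 4 5 3 0 2 7 1]
After op 3 (reverse): [1 7 2 0 3 5 4 6]
After op 4 (cut(2)): [2 0 3 5 4 6 1 7]
After op 5 (out_shuffle): [2 4 0 6 3 1 5 7]
After op 6 (out_shuffle): [2 3 4 1 0 5 6 7]
After op 7 (reverse): [7 6 5 0 1 4 3 2]
Position 3: card 0.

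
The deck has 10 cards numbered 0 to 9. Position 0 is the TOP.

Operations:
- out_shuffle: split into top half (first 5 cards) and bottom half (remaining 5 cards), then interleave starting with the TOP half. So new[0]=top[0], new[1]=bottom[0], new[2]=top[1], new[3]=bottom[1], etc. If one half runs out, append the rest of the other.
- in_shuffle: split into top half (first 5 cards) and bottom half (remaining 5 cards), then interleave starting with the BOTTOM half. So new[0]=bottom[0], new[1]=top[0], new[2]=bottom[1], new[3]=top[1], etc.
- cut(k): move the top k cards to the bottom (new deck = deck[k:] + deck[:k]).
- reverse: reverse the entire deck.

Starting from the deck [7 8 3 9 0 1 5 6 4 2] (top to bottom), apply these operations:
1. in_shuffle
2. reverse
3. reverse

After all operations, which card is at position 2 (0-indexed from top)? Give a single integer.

After op 1 (in_shuffle): [1 7 5 8 6 3 4 9 2 0]
After op 2 (reverse): [0 2 9 4 3 6 8 5 7 1]
After op 3 (reverse): [1 7 5 8 6 3 4 9 2 0]
Position 2: card 5.

Answer: 5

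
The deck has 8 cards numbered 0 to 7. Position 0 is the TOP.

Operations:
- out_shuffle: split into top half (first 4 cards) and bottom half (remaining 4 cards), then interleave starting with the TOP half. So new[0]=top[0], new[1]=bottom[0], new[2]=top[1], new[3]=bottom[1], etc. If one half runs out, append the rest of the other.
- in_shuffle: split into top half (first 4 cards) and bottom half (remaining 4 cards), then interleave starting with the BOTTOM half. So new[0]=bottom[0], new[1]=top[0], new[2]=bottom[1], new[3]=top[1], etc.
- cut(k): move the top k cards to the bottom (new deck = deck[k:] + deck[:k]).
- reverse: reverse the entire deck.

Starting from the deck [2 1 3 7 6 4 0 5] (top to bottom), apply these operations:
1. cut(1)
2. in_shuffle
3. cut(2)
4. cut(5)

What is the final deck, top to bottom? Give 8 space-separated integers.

After op 1 (cut(1)): [1 3 7 6 4 0 5 2]
After op 2 (in_shuffle): [4 1 0 3 5 7 2 6]
After op 3 (cut(2)): [0 3 5 7 2 6 4 1]
After op 4 (cut(5)): [6 4 1 0 3 5 7 2]

Answer: 6 4 1 0 3 5 7 2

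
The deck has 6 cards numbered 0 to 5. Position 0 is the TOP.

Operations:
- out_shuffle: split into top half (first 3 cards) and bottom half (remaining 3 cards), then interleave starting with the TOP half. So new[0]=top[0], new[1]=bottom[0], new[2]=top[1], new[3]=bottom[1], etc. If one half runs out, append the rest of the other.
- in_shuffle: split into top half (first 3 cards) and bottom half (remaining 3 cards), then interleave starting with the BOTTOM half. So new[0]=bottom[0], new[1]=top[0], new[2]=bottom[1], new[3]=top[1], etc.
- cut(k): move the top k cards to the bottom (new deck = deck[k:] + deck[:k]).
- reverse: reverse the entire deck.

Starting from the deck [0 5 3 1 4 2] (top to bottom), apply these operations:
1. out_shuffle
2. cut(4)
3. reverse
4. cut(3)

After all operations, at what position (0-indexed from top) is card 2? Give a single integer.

After op 1 (out_shuffle): [0 1 5 4 3 2]
After op 2 (cut(4)): [3 2 0 1 5 4]
After op 3 (reverse): [4 5 1 0 2 3]
After op 4 (cut(3)): [0 2 3 4 5 1]
Card 2 is at position 1.

Answer: 1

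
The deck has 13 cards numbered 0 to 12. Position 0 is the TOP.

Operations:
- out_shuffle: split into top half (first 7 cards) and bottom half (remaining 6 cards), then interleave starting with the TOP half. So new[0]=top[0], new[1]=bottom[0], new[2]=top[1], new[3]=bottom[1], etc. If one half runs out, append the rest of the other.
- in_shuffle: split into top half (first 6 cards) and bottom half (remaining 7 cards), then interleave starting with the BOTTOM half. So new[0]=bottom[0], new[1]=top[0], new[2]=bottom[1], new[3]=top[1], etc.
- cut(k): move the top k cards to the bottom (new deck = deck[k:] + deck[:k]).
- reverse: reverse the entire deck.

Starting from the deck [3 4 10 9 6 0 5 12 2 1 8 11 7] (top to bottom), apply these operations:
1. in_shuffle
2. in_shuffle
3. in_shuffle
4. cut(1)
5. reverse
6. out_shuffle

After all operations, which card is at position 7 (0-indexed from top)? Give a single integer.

Answer: 5

Derivation:
After op 1 (in_shuffle): [5 3 12 4 2 10 1 9 8 6 11 0 7]
After op 2 (in_shuffle): [1 5 9 3 8 12 6 4 11 2 0 10 7]
After op 3 (in_shuffle): [6 1 4 5 11 9 2 3 0 8 10 12 7]
After op 4 (cut(1)): [1 4 5 11 9 2 3 0 8 10 12 7 6]
After op 5 (reverse): [6 7 12 10 8 0 3 2 9 11 5 4 1]
After op 6 (out_shuffle): [6 2 7 9 12 11 10 5 8 4 0 1 3]
Position 7: card 5.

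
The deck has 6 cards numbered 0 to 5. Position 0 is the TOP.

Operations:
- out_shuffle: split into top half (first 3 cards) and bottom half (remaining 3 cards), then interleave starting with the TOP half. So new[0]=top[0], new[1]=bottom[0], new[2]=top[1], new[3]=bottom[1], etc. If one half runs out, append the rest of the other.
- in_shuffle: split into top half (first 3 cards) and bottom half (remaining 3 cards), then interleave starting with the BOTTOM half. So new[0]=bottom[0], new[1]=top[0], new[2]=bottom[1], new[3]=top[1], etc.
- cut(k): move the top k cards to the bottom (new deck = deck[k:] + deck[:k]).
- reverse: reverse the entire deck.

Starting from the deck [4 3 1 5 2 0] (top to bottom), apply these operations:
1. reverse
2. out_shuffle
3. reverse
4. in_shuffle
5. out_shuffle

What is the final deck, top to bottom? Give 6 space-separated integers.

Answer: 2 5 4 0 1 3

Derivation:
After op 1 (reverse): [0 2 5 1 3 4]
After op 2 (out_shuffle): [0 1 2 3 5 4]
After op 3 (reverse): [4 5 3 2 1 0]
After op 4 (in_shuffle): [2 4 1 5 0 3]
After op 5 (out_shuffle): [2 5 4 0 1 3]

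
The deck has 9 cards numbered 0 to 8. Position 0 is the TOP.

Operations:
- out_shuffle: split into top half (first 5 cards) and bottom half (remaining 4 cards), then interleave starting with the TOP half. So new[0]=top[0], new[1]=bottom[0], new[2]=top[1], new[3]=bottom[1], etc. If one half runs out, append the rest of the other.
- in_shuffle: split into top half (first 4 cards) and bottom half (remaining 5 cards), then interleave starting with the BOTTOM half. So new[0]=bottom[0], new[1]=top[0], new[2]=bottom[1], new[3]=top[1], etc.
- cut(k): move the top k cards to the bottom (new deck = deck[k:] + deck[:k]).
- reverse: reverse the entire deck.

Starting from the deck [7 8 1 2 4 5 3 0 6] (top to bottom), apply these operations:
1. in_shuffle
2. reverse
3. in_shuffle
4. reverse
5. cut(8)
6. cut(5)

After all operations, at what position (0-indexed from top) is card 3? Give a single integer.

After op 1 (in_shuffle): [4 7 5 8 3 1 0 2 6]
After op 2 (reverse): [6 2 0 1 3 8 5 7 4]
After op 3 (in_shuffle): [3 6 8 2 5 0 7 1 4]
After op 4 (reverse): [4 1 7 0 5 2 8 6 3]
After op 5 (cut(8)): [3 4 1 7 0 5 2 8 6]
After op 6 (cut(5)): [5 2 8 6 3 4 1 7 0]
Card 3 is at position 4.

Answer: 4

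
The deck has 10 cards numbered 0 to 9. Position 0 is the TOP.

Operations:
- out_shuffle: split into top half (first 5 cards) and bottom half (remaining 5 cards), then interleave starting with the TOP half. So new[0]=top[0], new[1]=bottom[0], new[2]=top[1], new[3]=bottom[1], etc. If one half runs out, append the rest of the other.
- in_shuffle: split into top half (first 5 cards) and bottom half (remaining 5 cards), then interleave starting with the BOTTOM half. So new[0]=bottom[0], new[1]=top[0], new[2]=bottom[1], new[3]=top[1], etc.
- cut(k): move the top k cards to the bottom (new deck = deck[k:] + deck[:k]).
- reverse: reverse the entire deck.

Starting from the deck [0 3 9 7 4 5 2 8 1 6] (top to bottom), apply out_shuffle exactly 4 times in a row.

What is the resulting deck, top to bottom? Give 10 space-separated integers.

Answer: 0 4 1 7 8 9 2 3 5 6

Derivation:
After op 1 (out_shuffle): [0 5 3 2 9 8 7 1 4 6]
After op 2 (out_shuffle): [0 8 5 7 3 1 2 4 9 6]
After op 3 (out_shuffle): [0 1 8 2 5 4 7 9 3 6]
After op 4 (out_shuffle): [0 4 1 7 8 9 2 3 5 6]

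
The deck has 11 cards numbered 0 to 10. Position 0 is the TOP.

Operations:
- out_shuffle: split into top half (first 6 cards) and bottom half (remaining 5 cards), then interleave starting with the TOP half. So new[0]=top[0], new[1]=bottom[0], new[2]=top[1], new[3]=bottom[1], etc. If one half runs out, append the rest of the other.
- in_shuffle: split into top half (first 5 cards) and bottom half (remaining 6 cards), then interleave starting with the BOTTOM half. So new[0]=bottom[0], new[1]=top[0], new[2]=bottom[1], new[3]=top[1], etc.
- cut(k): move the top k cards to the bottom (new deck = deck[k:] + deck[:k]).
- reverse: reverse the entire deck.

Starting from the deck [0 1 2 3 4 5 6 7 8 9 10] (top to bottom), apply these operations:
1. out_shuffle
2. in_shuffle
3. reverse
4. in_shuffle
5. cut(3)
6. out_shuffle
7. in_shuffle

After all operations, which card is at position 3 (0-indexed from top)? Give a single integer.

After op 1 (out_shuffle): [0 6 1 7 2 8 3 9 4 10 5]
After op 2 (in_shuffle): [8 0 3 6 9 1 4 7 10 2 5]
After op 3 (reverse): [5 2 10 7 4 1 9 6 3 0 8]
After op 4 (in_shuffle): [1 5 9 2 6 10 3 7 0 4 8]
After op 5 (cut(3)): [2 6 10 3 7 0 4 8 1 5 9]
After op 6 (out_shuffle): [2 4 6 8 10 1 3 5 7 9 0]
After op 7 (in_shuffle): [1 2 3 4 5 6 7 8 9 10 0]
Position 3: card 4.

Answer: 4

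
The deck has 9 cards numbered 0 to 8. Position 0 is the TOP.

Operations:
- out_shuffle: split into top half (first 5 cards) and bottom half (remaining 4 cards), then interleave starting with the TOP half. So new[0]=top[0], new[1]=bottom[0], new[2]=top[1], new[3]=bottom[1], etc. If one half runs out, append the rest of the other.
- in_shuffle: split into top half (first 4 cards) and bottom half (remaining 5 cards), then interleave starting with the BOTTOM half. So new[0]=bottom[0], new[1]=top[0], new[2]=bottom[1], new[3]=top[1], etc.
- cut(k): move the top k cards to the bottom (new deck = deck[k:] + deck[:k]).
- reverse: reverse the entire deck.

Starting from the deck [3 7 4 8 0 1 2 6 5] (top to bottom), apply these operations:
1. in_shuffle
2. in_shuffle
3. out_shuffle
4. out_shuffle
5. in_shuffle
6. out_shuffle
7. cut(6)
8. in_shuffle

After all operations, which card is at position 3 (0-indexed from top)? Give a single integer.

Answer: 4

Derivation:
After op 1 (in_shuffle): [0 3 1 7 2 4 6 8 5]
After op 2 (in_shuffle): [2 0 4 3 6 1 8 7 5]
After op 3 (out_shuffle): [2 1 0 8 4 7 3 5 6]
After op 4 (out_shuffle): [2 7 1 3 0 5 8 6 4]
After op 5 (in_shuffle): [0 2 5 7 8 1 6 3 4]
After op 6 (out_shuffle): [0 1 2 6 5 3 7 4 8]
After op 7 (cut(6)): [7 4 8 0 1 2 6 5 3]
After op 8 (in_shuffle): [1 7 2 4 6 8 5 0 3]
Position 3: card 4.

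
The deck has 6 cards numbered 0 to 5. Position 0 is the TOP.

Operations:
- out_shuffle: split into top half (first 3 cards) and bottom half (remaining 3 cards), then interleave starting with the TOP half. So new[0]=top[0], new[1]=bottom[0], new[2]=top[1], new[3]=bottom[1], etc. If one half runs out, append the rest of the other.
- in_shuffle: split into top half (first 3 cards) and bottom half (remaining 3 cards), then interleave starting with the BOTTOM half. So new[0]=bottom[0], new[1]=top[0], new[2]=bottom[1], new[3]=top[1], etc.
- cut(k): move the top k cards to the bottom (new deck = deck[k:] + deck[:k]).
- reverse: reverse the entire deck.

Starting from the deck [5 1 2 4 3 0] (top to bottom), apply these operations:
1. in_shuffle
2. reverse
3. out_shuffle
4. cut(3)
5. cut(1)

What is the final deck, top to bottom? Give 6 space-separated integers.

After op 1 (in_shuffle): [4 5 3 1 0 2]
After op 2 (reverse): [2 0 1 3 5 4]
After op 3 (out_shuffle): [2 3 0 5 1 4]
After op 4 (cut(3)): [5 1 4 2 3 0]
After op 5 (cut(1)): [1 4 2 3 0 5]

Answer: 1 4 2 3 0 5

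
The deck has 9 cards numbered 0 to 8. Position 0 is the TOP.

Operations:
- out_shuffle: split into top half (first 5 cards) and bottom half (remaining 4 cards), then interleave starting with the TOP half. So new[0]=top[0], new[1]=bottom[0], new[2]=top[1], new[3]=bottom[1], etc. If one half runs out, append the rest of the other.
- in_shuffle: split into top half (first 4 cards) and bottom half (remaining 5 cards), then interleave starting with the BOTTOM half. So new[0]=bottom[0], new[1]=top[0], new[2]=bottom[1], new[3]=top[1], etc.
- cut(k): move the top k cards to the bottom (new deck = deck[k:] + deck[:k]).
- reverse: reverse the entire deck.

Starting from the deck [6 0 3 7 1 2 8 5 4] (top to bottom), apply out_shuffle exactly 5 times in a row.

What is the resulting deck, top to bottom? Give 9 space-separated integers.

Answer: 6 3 1 8 4 0 7 2 5

Derivation:
After op 1 (out_shuffle): [6 2 0 8 3 5 7 4 1]
After op 2 (out_shuffle): [6 5 2 7 0 4 8 1 3]
After op 3 (out_shuffle): [6 4 5 8 2 1 7 3 0]
After op 4 (out_shuffle): [6 1 4 7 5 3 8 0 2]
After op 5 (out_shuffle): [6 3 1 8 4 0 7 2 5]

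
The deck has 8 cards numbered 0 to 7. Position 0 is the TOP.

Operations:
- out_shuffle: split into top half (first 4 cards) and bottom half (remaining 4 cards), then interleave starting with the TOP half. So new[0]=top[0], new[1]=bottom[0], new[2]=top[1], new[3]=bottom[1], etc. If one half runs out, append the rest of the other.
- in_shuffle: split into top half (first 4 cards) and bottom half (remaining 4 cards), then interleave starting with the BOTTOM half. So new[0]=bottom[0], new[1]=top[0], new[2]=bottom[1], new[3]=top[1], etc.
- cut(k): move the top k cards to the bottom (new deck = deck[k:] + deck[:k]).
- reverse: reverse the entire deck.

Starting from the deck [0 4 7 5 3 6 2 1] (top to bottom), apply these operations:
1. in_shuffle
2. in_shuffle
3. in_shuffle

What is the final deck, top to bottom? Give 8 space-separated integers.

Answer: 1 2 6 3 5 7 4 0

Derivation:
After op 1 (in_shuffle): [3 0 6 4 2 7 1 5]
After op 2 (in_shuffle): [2 3 7 0 1 6 5 4]
After op 3 (in_shuffle): [1 2 6 3 5 7 4 0]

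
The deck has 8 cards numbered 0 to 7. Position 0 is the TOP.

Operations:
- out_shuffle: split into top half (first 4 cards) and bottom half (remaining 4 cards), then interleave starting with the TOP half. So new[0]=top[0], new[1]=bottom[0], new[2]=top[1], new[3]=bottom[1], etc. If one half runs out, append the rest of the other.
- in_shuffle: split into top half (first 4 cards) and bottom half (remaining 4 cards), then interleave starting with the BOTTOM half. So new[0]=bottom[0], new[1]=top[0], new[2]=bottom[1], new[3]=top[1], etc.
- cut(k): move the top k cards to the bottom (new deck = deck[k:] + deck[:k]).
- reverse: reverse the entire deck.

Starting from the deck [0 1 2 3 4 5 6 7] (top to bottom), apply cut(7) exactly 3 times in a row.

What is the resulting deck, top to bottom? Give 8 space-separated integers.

After op 1 (cut(7)): [7 0 1 2 3 4 5 6]
After op 2 (cut(7)): [6 7 0 1 2 3 4 5]
After op 3 (cut(7)): [5 6 7 0 1 2 3 4]

Answer: 5 6 7 0 1 2 3 4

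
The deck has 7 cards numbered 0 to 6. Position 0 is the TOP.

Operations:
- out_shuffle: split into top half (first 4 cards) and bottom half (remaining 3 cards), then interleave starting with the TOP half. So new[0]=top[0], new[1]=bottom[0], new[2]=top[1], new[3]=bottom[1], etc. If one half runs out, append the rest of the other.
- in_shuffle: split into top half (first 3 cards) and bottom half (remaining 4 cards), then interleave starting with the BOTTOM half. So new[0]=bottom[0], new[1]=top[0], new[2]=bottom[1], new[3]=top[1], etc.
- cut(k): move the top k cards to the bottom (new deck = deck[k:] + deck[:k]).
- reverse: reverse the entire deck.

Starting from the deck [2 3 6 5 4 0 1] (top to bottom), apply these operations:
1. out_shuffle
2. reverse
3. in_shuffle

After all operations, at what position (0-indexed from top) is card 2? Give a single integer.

Answer: 6

Derivation:
After op 1 (out_shuffle): [2 4 3 0 6 1 5]
After op 2 (reverse): [5 1 6 0 3 4 2]
After op 3 (in_shuffle): [0 5 3 1 4 6 2]
Card 2 is at position 6.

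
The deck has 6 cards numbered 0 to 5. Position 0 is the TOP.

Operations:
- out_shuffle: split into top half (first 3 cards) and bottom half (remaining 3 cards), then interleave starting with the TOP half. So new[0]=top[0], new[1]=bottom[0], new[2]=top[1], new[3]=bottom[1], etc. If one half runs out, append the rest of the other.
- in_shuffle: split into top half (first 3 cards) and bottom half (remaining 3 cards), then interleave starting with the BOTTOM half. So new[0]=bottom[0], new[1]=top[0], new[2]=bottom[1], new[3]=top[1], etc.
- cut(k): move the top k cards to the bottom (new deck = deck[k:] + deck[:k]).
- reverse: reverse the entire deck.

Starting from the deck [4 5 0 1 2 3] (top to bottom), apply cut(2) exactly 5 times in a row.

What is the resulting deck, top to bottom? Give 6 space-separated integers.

After op 1 (cut(2)): [0 1 2 3 4 5]
After op 2 (cut(2)): [2 3 4 5 0 1]
After op 3 (cut(2)): [4 5 0 1 2 3]
After op 4 (cut(2)): [0 1 2 3 4 5]
After op 5 (cut(2)): [2 3 4 5 0 1]

Answer: 2 3 4 5 0 1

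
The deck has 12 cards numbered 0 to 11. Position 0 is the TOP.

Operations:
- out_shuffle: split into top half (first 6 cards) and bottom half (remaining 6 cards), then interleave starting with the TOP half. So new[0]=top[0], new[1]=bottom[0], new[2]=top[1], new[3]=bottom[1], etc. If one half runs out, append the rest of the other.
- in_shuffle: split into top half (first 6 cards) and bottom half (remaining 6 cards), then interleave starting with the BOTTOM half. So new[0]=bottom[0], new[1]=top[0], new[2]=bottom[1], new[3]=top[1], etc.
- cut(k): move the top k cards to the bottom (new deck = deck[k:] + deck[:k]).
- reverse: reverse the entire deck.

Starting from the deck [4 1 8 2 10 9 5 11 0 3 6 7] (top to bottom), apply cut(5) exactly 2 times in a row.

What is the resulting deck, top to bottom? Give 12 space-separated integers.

After op 1 (cut(5)): [9 5 11 0 3 6 7 4 1 8 2 10]
After op 2 (cut(5)): [6 7 4 1 8 2 10 9 5 11 0 3]

Answer: 6 7 4 1 8 2 10 9 5 11 0 3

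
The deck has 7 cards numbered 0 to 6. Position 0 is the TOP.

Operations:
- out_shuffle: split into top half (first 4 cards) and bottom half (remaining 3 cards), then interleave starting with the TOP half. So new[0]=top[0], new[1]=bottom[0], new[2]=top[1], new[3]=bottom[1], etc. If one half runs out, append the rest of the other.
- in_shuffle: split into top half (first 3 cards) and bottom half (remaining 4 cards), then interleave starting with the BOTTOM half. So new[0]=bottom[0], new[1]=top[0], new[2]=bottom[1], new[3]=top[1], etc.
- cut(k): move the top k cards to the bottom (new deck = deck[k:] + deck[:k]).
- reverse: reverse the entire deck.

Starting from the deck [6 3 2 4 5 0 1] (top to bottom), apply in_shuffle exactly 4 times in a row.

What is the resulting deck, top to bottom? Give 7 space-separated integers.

After op 1 (in_shuffle): [4 6 5 3 0 2 1]
After op 2 (in_shuffle): [3 4 0 6 2 5 1]
After op 3 (in_shuffle): [6 3 2 4 5 0 1]
After op 4 (in_shuffle): [4 6 5 3 0 2 1]

Answer: 4 6 5 3 0 2 1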